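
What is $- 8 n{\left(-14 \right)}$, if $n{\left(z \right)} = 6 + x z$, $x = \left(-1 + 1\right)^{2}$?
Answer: $-48$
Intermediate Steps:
$x = 0$ ($x = 0^{2} = 0$)
$n{\left(z \right)} = 6$ ($n{\left(z \right)} = 6 + 0 z = 6 + 0 = 6$)
$- 8 n{\left(-14 \right)} = \left(-8\right) 6 = -48$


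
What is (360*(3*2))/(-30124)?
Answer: -540/7531 ≈ -0.071704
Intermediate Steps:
(360*(3*2))/(-30124) = (360*6)*(-1/30124) = 2160*(-1/30124) = -540/7531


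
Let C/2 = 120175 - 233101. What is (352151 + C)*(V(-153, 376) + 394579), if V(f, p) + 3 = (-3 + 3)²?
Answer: 49834554224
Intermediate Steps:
V(f, p) = -3 (V(f, p) = -3 + (-3 + 3)² = -3 + 0² = -3 + 0 = -3)
C = -225852 (C = 2*(120175 - 233101) = 2*(-112926) = -225852)
(352151 + C)*(V(-153, 376) + 394579) = (352151 - 225852)*(-3 + 394579) = 126299*394576 = 49834554224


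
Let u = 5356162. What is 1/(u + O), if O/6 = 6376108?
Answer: 1/43612810 ≈ 2.2929e-8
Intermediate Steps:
O = 38256648 (O = 6*6376108 = 38256648)
1/(u + O) = 1/(5356162 + 38256648) = 1/43612810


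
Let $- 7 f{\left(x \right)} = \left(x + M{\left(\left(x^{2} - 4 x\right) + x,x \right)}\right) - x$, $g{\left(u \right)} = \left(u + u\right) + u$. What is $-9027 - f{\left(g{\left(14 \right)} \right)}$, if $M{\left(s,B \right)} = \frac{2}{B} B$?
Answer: $- \frac{63187}{7} \approx -9026.7$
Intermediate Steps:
$g{\left(u \right)} = 3 u$ ($g{\left(u \right)} = 2 u + u = 3 u$)
$M{\left(s,B \right)} = 2$
$f{\left(x \right)} = - \frac{2}{7}$ ($f{\left(x \right)} = - \frac{\left(x + 2\right) - x}{7} = - \frac{\left(2 + x\right) - x}{7} = \left(- \frac{1}{7}\right) 2 = - \frac{2}{7}$)
$-9027 - f{\left(g{\left(14 \right)} \right)} = -9027 - - \frac{2}{7} = -9027 + \frac{2}{7} = - \frac{63187}{7}$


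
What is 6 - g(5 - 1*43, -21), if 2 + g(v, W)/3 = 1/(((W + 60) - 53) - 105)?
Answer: 1431/119 ≈ 12.025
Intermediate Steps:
g(v, W) = -6 + 3/(-98 + W) (g(v, W) = -6 + 3/(((W + 60) - 53) - 105) = -6 + 3/(((60 + W) - 53) - 105) = -6 + 3/((7 + W) - 105) = -6 + 3/(-98 + W))
6 - g(5 - 1*43, -21) = 6 - 3*(197 - 2*(-21))/(-98 - 21) = 6 - 3*(197 + 42)/(-119) = 6 - 3*(-1)*239/119 = 6 - 1*(-717/119) = 6 + 717/119 = 1431/119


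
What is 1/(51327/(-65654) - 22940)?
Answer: -65654/1506154087 ≈ -4.3590e-5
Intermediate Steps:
1/(51327/(-65654) - 22940) = 1/(51327*(-1/65654) - 22940) = 1/(-51327/65654 - 22940) = 1/(-1506154087/65654) = -65654/1506154087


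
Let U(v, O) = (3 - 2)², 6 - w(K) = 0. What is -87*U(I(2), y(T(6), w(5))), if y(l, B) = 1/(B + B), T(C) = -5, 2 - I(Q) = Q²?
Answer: -87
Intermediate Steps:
I(Q) = 2 - Q²
w(K) = 6 (w(K) = 6 - 1*0 = 6 + 0 = 6)
y(l, B) = 1/(2*B)
U(v, O) = 1 (U(v, O) = 1² = 1)
-87*U(I(2), y(T(6), w(5))) = -87*1 = -87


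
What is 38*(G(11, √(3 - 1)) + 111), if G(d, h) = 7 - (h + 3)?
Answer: 4370 - 38*√2 ≈ 4316.3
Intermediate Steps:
G(d, h) = 4 - h (G(d, h) = 7 - (3 + h) = 7 + (-3 - h) = 4 - h)
38*(G(11, √(3 - 1)) + 111) = 38*((4 - √(3 - 1)) + 111) = 38*((4 - √2) + 111) = 38*(115 - √2) = 4370 - 38*√2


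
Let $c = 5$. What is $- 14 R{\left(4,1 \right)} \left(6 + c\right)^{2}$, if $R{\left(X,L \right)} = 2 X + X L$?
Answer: $-20328$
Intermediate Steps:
$R{\left(X,L \right)} = 2 X + L X$
$- 14 R{\left(4,1 \right)} \left(6 + c\right)^{2} = - 14 \cdot 4 \left(2 + 1\right) \left(6 + 5\right)^{2} = - 14 \cdot 4 \cdot 3 \cdot 11^{2} = \left(-14\right) 12 \cdot 121 = \left(-168\right) 121 = -20328$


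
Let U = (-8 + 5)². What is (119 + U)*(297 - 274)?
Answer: 2944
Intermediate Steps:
U = 9 (U = (-3)² = 9)
(119 + U)*(297 - 274) = (119 + 9)*(297 - 274) = 128*23 = 2944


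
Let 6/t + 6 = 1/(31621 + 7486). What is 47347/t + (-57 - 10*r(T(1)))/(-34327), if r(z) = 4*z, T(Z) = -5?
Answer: -381357468080435/8054555934 ≈ -47347.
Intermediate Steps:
t = -234642/234641 (t = 6/(-6 + 1/(31621 + 7486)) = 6/(-6 + 1/39107) = 6/(-234641/39107) = 6*(-39107/234641) = -234642/234641 ≈ -1.0000)
47347/t + (-57 - 10*r(T(1)))/(-34327) = 47347/(-234642/234641) + (-57 - 40*(-5))/(-34327) = 47347*(-234641/234642) + (-57 - 10*(-20))*(-1/34327) = -11109547427/234642 + (-57 + 200)*(-1/34327) = -11109547427/234642 + 143*(-1/34327) = -11109547427/234642 - 143/34327 = -381357468080435/8054555934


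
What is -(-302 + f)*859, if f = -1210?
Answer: 1298808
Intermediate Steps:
-(-302 + f)*859 = -(-302 - 1210)*859 = -(-1512)*859 = -1*(-1298808) = 1298808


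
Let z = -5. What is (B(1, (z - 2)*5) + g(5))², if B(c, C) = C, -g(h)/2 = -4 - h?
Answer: 289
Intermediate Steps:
g(h) = 8 + 2*h (g(h) = -2*(-4 - h) = 8 + 2*h)
(B(1, (z - 2)*5) + g(5))² = ((-5 - 2)*5 + (8 + 2*5))² = (-7*5 + (8 + 10))² = (-35 + 18)² = (-17)² = 289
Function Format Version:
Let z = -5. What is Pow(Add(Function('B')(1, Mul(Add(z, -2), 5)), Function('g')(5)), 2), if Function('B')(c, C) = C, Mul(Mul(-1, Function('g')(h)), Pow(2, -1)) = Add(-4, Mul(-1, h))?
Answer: 289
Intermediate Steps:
Function('g')(h) = Add(8, Mul(2, h)) (Function('g')(h) = Mul(-2, Add(-4, Mul(-1, h))) = Add(8, Mul(2, h)))
Pow(Add(Function('B')(1, Mul(Add(z, -2), 5)), Function('g')(5)), 2) = Pow(Add(Mul(Add(-5, -2), 5), Add(8, Mul(2, 5))), 2) = Pow(Add(Mul(-7, 5), Add(8, 10)), 2) = Pow(Add(-35, 18), 2) = Pow(-17, 2) = 289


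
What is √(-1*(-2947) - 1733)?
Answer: √1214 ≈ 34.843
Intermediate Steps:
√(-1*(-2947) - 1733) = √(2947 - 1733) = √1214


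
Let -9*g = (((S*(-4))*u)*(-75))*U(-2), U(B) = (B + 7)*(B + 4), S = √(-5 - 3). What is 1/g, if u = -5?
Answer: -3*I*√2/20000 ≈ -0.00021213*I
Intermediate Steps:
S = 2*I*√2 (S = √(-8) = 2*I*√2 ≈ 2.8284*I)
U(B) = (4 + B)*(7 + B) (U(B) = (7 + B)*(4 + B) = (4 + B)*(7 + B))
g = 10000*I*√2/3 (g = -(((2*I*√2)*(-4))*(-5))*(-75)*(28 + (-2)² + 11*(-2))/9 = -(-8*I*√2*(-5))*(-75)*(28 + 4 - 22)/9 = -(40*I*√2)*(-75)*10/9 = -(-3000*I*√2)*10/9 = -(-10000)*I*√2/3 = 10000*I*√2/3 ≈ 4714.0*I)
1/g = 1/(10000*I*√2/3) = -3*I*√2/20000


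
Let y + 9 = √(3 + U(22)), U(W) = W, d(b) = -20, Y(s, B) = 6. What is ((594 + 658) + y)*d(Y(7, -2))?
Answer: -24960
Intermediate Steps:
y = -4 (y = -9 + √(3 + 22) = -9 + √25 = -9 + 5 = -4)
((594 + 658) + y)*d(Y(7, -2)) = ((594 + 658) - 4)*(-20) = (1252 - 4)*(-20) = 1248*(-20) = -24960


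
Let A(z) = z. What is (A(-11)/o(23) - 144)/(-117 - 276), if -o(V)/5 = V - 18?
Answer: 3589/9825 ≈ 0.36529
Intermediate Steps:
o(V) = 90 - 5*V (o(V) = -5*(V - 18) = -5*(-18 + V) = 90 - 5*V)
(A(-11)/o(23) - 144)/(-117 - 276) = (-11/(90 - 5*23) - 144)/(-117 - 276) = (-11/(90 - 115) - 144)/(-393) = (-11/(-25) - 144)*(-1/393) = (-11*(-1/25) - 144)*(-1/393) = (11/25 - 144)*(-1/393) = -3589/25*(-1/393) = 3589/9825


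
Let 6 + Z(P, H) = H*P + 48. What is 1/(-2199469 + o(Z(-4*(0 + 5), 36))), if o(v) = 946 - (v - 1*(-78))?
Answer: -1/2197923 ≈ -4.5498e-7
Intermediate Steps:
Z(P, H) = 42 + H*P (Z(P, H) = -6 + (H*P + 48) = -6 + (48 + H*P) = 42 + H*P)
o(v) = 868 - v (o(v) = 946 - (v + 78) = 946 - (78 + v) = 946 + (-78 - v) = 868 - v)
1/(-2199469 + o(Z(-4*(0 + 5), 36))) = 1/(-2199469 + (868 - (42 + 36*(-4*(0 + 5))))) = 1/(-2199469 + (868 - (42 + 36*(-4*5)))) = 1/(-2199469 + (868 - (42 + 36*(-20)))) = 1/(-2199469 + (868 - (42 - 720))) = 1/(-2199469 + (868 - 1*(-678))) = 1/(-2199469 + (868 + 678)) = 1/(-2199469 + 1546) = 1/(-2197923) = -1/2197923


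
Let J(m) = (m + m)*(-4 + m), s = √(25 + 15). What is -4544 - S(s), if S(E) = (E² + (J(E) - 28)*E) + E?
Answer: -4264 - 106*√10 ≈ -4599.2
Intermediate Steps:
s = 2*√10 (s = √40 = 2*√10 ≈ 6.3246)
J(m) = 2*m*(-4 + m) (J(m) = (2*m)*(-4 + m) = 2*m*(-4 + m))
S(E) = E + E² + E*(-28 + 2*E*(-4 + E)) (S(E) = (E² + (2*E*(-4 + E) - 28)*E) + E = (E² + (-28 + 2*E*(-4 + E))*E) + E = (E² + E*(-28 + 2*E*(-4 + E))) + E = E + E² + E*(-28 + 2*E*(-4 + E)))
-4544 - S(s) = -4544 - 2*√10*(-27 + 2*√10 + 2*(2*√10)*(-4 + 2*√10)) = -4544 - 2*√10*(-27 + 2*√10 + 4*√10*(-4 + 2*√10))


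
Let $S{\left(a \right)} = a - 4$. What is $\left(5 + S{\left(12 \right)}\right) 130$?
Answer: $1690$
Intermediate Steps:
$S{\left(a \right)} = -4 + a$
$\left(5 + S{\left(12 \right)}\right) 130 = \left(5 + \left(-4 + 12\right)\right) 130 = \left(5 + 8\right) 130 = 13 \cdot 130 = 1690$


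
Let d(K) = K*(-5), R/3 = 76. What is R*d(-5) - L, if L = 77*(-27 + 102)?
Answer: -75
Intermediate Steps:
R = 228 (R = 3*76 = 228)
d(K) = -5*K
L = 5775 (L = 77*75 = 5775)
R*d(-5) - L = 228*(-5*(-5)) - 1*5775 = 228*25 - 5775 = 5700 - 5775 = -75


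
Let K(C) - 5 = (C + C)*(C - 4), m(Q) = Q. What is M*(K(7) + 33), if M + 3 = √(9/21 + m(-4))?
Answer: -240 + 400*I*√7/7 ≈ -240.0 + 151.19*I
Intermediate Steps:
M = -3 + 5*I*√7/7 (M = -3 + √(9/21 - 4) = -3 + √(9*(1/21) - 4) = -3 + √(3/7 - 4) = -3 + √(-25/7) = -3 + 5*I*√7/7 ≈ -3.0 + 1.8898*I)
K(C) = 5 + 2*C*(-4 + C) (K(C) = 5 + (C + C)*(C - 4) = 5 + (2*C)*(-4 + C) = 5 + 2*C*(-4 + C))
M*(K(7) + 33) = (-3 + 5*I*√7/7)*((5 - 8*7 + 2*7²) + 33) = (-3 + 5*I*√7/7)*((5 - 56 + 2*49) + 33) = (-3 + 5*I*√7/7)*((5 - 56 + 98) + 33) = (-3 + 5*I*√7/7)*(47 + 33) = (-3 + 5*I*√7/7)*80 = -240 + 400*I*√7/7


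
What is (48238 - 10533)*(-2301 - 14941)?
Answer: -650109610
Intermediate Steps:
(48238 - 10533)*(-2301 - 14941) = 37705*(-17242) = -650109610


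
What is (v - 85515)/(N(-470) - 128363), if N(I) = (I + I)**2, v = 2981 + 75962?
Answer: -6572/755237 ≈ -0.0087019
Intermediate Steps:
v = 78943
N(I) = 4*I**2 (N(I) = (2*I)**2 = 4*I**2)
(v - 85515)/(N(-470) - 128363) = (78943 - 85515)/(4*(-470)**2 - 128363) = -6572/(4*220900 - 128363) = -6572/(883600 - 128363) = -6572/755237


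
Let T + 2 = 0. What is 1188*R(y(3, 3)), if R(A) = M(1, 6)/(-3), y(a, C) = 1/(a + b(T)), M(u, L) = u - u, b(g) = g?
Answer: 0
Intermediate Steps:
T = -2 (T = -2 + 0 = -2)
M(u, L) = 0
y(a, C) = 1/(-2 + a) (y(a, C) = 1/(a - 2) = 1/(-2 + a))
R(A) = 0 (R(A) = 0/(-3) = 0*(-1/3) = 0)
1188*R(y(3, 3)) = 1188*0 = 0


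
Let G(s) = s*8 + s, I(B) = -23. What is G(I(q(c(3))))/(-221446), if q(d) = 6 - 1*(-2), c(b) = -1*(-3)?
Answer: 207/221446 ≈ 0.00093476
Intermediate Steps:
c(b) = 3
q(d) = 8 (q(d) = 6 + 2 = 8)
G(s) = 9*s (G(s) = 8*s + s = 9*s)
G(I(q(c(3))))/(-221446) = (9*(-23))/(-221446) = -207*(-1/221446) = 207/221446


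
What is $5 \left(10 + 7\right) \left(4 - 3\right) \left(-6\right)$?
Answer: $-510$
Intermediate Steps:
$5 \left(10 + 7\right) \left(4 - 3\right) \left(-6\right) = 5 \cdot 17 \cdot 1 \left(-6\right) = 5 \cdot 17 \left(-6\right) = 85 \left(-6\right) = -510$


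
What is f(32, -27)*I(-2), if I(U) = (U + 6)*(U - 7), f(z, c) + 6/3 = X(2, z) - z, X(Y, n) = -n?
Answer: 2376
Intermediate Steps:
f(z, c) = -2 - 2*z (f(z, c) = -2 + (-z - z) = -2 - 2*z)
I(U) = (-7 + U)*(6 + U) (I(U) = (6 + U)*(-7 + U) = (-7 + U)*(6 + U))
f(32, -27)*I(-2) = (-2 - 2*32)*(-42 + (-2)² - 1*(-2)) = (-2 - 64)*(-42 + 4 + 2) = -66*(-36) = 2376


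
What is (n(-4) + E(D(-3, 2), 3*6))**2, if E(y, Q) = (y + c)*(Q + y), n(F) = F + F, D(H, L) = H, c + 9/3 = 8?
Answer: 484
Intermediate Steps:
c = 5 (c = -3 + 8 = 5)
n(F) = 2*F
E(y, Q) = (5 + y)*(Q + y) (E(y, Q) = (y + 5)*(Q + y) = (5 + y)*(Q + y))
(n(-4) + E(D(-3, 2), 3*6))**2 = (2*(-4) + ((-3)**2 + 5*(3*6) + 5*(-3) + (3*6)*(-3)))**2 = (-8 + (9 + 5*18 - 15 + 18*(-3)))**2 = (-8 + (9 + 90 - 15 - 54))**2 = (-8 + 30)**2 = 22**2 = 484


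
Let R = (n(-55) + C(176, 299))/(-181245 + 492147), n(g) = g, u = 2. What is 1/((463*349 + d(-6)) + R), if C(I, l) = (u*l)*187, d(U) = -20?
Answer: 103634/16743871735 ≈ 6.1894e-6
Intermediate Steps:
C(I, l) = 374*l (C(I, l) = (2*l)*187 = 374*l)
R = 37257/103634 (R = (-55 + 374*299)/(-181245 + 492147) = (-55 + 111826)/310902 = 111771*(1/310902) = 37257/103634 ≈ 0.35951)
1/((463*349 + d(-6)) + R) = 1/((463*349 - 20) + 37257/103634) = 1/((161587 - 20) + 37257/103634) = 1/(161567 + 37257/103634) = 1/(16743871735/103634) = 103634/16743871735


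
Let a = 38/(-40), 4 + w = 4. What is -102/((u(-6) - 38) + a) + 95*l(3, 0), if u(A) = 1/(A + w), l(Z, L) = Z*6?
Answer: 4019490/2347 ≈ 1712.6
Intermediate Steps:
w = 0 (w = -4 + 4 = 0)
l(Z, L) = 6*Z
u(A) = 1/A (u(A) = 1/(A + 0) = 1/A)
a = -19/20 (a = 38*(-1/40) = -19/20 ≈ -0.95000)
-102/((u(-6) - 38) + a) + 95*l(3, 0) = -102/((1/(-6) - 38) - 19/20) + 95*(6*3) = -102/((-1/6 - 38) - 19/20) + 95*18 = -102/(-229/6 - 19/20) + 1710 = -102/(-2347/60) + 1710 = -102*(-60/2347) + 1710 = 6120/2347 + 1710 = 4019490/2347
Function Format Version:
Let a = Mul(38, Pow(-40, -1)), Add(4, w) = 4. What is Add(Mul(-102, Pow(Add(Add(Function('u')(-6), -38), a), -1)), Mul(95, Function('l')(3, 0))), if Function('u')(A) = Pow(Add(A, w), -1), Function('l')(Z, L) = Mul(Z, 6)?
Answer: Rational(4019490, 2347) ≈ 1712.6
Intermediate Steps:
w = 0 (w = Add(-4, 4) = 0)
Function('l')(Z, L) = Mul(6, Z)
Function('u')(A) = Pow(A, -1) (Function('u')(A) = Pow(Add(A, 0), -1) = Pow(A, -1))
a = Rational(-19, 20) (a = Mul(38, Rational(-1, 40)) = Rational(-19, 20) ≈ -0.95000)
Add(Mul(-102, Pow(Add(Add(Function('u')(-6), -38), a), -1)), Mul(95, Function('l')(3, 0))) = Add(Mul(-102, Pow(Add(Add(Pow(-6, -1), -38), Rational(-19, 20)), -1)), Mul(95, Mul(6, 3))) = Add(Mul(-102, Pow(Add(Add(Rational(-1, 6), -38), Rational(-19, 20)), -1)), Mul(95, 18)) = Add(Mul(-102, Pow(Add(Rational(-229, 6), Rational(-19, 20)), -1)), 1710) = Add(Mul(-102, Pow(Rational(-2347, 60), -1)), 1710) = Add(Mul(-102, Rational(-60, 2347)), 1710) = Add(Rational(6120, 2347), 1710) = Rational(4019490, 2347)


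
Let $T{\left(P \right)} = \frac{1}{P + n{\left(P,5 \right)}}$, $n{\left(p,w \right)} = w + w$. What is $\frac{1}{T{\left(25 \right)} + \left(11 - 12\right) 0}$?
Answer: $35$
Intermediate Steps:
$n{\left(p,w \right)} = 2 w$
$T{\left(P \right)} = \frac{1}{10 + P}$ ($T{\left(P \right)} = \frac{1}{P + 2 \cdot 5} = \frac{1}{P + 10} = \frac{1}{10 + P}$)
$\frac{1}{T{\left(25 \right)} + \left(11 - 12\right) 0} = \frac{1}{\frac{1}{10 + 25} + \left(11 - 12\right) 0} = \frac{1}{\frac{1}{35} - 0} = \frac{1}{\frac{1}{35} + 0} = \frac{1}{\frac{1}{35}} = 35$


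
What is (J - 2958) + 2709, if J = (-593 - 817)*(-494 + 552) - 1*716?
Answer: -82745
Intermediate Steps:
J = -82496 (J = -1410*58 - 716 = -81780 - 716 = -82496)
(J - 2958) + 2709 = (-82496 - 2958) + 2709 = -85454 + 2709 = -82745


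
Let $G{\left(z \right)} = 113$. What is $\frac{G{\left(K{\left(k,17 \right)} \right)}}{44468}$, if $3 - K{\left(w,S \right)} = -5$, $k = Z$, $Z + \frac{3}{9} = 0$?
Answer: $\frac{113}{44468} \approx 0.0025412$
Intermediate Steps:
$Z = - \frac{1}{3}$ ($Z = - \frac{1}{3} + 0 = - \frac{1}{3} \approx -0.33333$)
$k = - \frac{1}{3} \approx -0.33333$
$K{\left(w,S \right)} = 8$ ($K{\left(w,S \right)} = 3 - -5 = 3 + 5 = 8$)
$\frac{G{\left(K{\left(k,17 \right)} \right)}}{44468} = \frac{113}{44468}$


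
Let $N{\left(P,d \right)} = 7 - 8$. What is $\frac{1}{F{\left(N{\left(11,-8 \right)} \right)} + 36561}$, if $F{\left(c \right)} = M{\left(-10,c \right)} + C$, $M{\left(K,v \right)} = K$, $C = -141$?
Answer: $\frac{1}{36410} \approx 2.7465 \cdot 10^{-5}$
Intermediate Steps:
$N{\left(P,d \right)} = -1$ ($N{\left(P,d \right)} = 7 - 8 = -1$)
$F{\left(c \right)} = -151$ ($F{\left(c \right)} = -10 - 141 = -151$)
$\frac{1}{F{\left(N{\left(11,-8 \right)} \right)} + 36561} = \frac{1}{-151 + 36561} = \frac{1}{36410}$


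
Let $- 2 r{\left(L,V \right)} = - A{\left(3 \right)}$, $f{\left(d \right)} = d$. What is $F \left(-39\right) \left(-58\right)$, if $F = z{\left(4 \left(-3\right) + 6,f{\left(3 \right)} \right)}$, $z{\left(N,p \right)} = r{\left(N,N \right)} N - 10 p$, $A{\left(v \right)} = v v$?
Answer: $-128934$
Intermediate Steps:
$A{\left(v \right)} = v^{2}$
$r{\left(L,V \right)} = \frac{9}{2}$ ($r{\left(L,V \right)} = - \frac{\left(-1\right) 3^{2}}{2} = - \frac{\left(-1\right) 9}{2} = \left(- \frac{1}{2}\right) \left(-9\right) = \frac{9}{2}$)
$z{\left(N,p \right)} = - 10 p + \frac{9 N}{2}$ ($z{\left(N,p \right)} = \frac{9 N}{2} - 10 p = - 10 p + \frac{9 N}{2}$)
$F = -57$ ($F = \left(-10\right) 3 + \frac{9 \left(4 \left(-3\right) + 6\right)}{2} = -30 + \frac{9 \left(-12 + 6\right)}{2} = -30 + \frac{9}{2} \left(-6\right) = -30 - 27 = -57$)
$F \left(-39\right) \left(-58\right) = \left(-57\right) \left(-39\right) \left(-58\right) = 2223 \left(-58\right) = -128934$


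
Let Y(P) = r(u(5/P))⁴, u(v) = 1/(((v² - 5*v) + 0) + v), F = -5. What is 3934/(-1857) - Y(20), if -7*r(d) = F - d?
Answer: -166894032709/75239836875 ≈ -2.2182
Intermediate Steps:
u(v) = 1/(v² - 4*v) (u(v) = 1/((v² - 5*v) + v) = 1/(v² - 4*v))
r(d) = 5/7 + d/7 (r(d) = -(-5 - d)/7 = 5/7 + d/7)
Y(P) = (5/7 + P/(35*(-4 + 5/P)))⁴ (Y(P) = (5/7 + (1/(((5/P))*(-4 + 5/P)))/7)⁴ = (5/7 + ((P/5)/(-4 + 5/P))/7)⁴ = (5/7 + (P/(5*(-4 + 5/P)))/7)⁴ = (5/7 + P/(35*(-4 + 5/P)))⁴)
3934/(-1857) - Y(20) = 3934/(-1857) - (125 + 20² - 100*20)⁴/(1500625*(-5 + 4*20)⁴) = 3934*(-1/1857) - (125 + 400 - 2000)⁴/(1500625*(-5 + 80)⁴) = -3934/1857 - (-1475)⁴/(1500625*75⁴) = -3934/1857 - 4733344140625/(1500625*31640625) = -3934/1857 - 1*12117361/121550625 = -3934/1857 - 12117361/121550625 = -166894032709/75239836875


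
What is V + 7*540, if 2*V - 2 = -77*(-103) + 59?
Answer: 7776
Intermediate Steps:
V = 3996 (V = 1 + (-77*(-103) + 59)/2 = 1 + (7931 + 59)/2 = 1 + (½)*7990 = 1 + 3995 = 3996)
V + 7*540 = 3996 + 7*540 = 3996 + 3780 = 7776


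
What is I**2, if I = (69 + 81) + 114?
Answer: 69696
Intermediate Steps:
I = 264 (I = 150 + 114 = 264)
I**2 = 264**2 = 69696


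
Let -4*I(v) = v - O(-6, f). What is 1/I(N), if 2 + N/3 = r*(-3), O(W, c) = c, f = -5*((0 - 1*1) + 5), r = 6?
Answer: ⅒ ≈ 0.10000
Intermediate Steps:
f = -20 (f = -5*((0 - 1) + 5) = -5*(-1 + 5) = -5*4 = -20)
N = -60 (N = -6 + 3*(6*(-3)) = -6 + 3*(-18) = -6 - 54 = -60)
I(v) = -5 - v/4 (I(v) = -(v - 1*(-20))/4 = -(v + 20)/4 = -(20 + v)/4 = -5 - v/4)
1/I(N) = 1/(-5 - ¼*(-60)) = 1/(-5 + 15) = 1/10 = ⅒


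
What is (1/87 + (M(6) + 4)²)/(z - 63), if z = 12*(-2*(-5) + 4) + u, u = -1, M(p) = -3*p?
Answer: 17053/9048 ≈ 1.8847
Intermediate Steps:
z = 167 (z = 12*(-2*(-5) + 4) - 1 = 12*(10 + 4) - 1 = 12*14 - 1 = 168 - 1 = 167)
(1/87 + (M(6) + 4)²)/(z - 63) = (1/87 + (-3*6 + 4)²)/(167 - 63) = (1/87 + (-18 + 4)²)/104 = (1/87 + (-14)²)*(1/104) = (1/87 + 196)*(1/104) = (17053/87)*(1/104) = 17053/9048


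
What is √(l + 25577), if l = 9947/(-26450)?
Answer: √1353003406/230 ≈ 159.93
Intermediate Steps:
l = -9947/26450 (l = 9947*(-1/26450) = -9947/26450 ≈ -0.37607)
√(l + 25577) = √(-9947/26450 + 25577) = √(676501703/26450) = √1353003406/230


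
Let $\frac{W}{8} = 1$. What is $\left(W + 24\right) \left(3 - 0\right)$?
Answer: $96$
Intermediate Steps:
$W = 8$ ($W = 8 \cdot 1 = 8$)
$\left(W + 24\right) \left(3 - 0\right) = \left(8 + 24\right) \left(3 - 0\right) = 32 \left(3 + 0\right) = 32 \cdot 3 = 96$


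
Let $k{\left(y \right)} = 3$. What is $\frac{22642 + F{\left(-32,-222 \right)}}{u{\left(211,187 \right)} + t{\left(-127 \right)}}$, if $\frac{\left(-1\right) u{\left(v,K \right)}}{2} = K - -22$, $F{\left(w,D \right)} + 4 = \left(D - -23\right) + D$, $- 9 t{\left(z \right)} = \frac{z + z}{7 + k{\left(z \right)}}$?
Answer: $- \frac{999765}{18683} \approx -53.512$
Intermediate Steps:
$t{\left(z \right)} = - \frac{z}{45}$ ($t{\left(z \right)} = - \frac{\left(z + z\right) \frac{1}{7 + 3}}{9} = - \frac{2 z \frac{1}{10}}{9} = - \frac{\frac{1}{5} z}{9} = - \frac{z}{45}$)
$F{\left(w,D \right)} = 19 + 2 D$ ($F{\left(w,D \right)} = -4 + \left(\left(D - -23\right) + D\right) = -4 + \left(\left(D + 23\right) + D\right) = -4 + \left(\left(23 + D\right) + D\right) = -4 + \left(23 + 2 D\right) = 19 + 2 D$)
$u{\left(v,K \right)} = -44 - 2 K$ ($u{\left(v,K \right)} = - 2 \left(K - -22\right) = - 2 \left(K + 22\right) = - 2 \left(22 + K\right) = -44 - 2 K$)
$\frac{22642 + F{\left(-32,-222 \right)}}{u{\left(211,187 \right)} + t{\left(-127 \right)}} = \frac{22642 + \left(19 + 2 \left(-222\right)\right)}{\left(-44 - 374\right) - - \frac{127}{45}} = \frac{22642 + \left(19 - 444\right)}{\left(-44 - 374\right) + \frac{127}{45}} = \frac{22642 - 425}{-418 + \frac{127}{45}} = \frac{22217}{- \frac{18683}{45}} = 22217 \left(- \frac{45}{18683}\right) = - \frac{999765}{18683}$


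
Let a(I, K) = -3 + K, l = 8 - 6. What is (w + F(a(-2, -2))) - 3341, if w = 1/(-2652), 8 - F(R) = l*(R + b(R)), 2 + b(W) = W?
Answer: -8775469/2652 ≈ -3309.0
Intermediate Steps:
b(W) = -2 + W
l = 2
F(R) = 12 - 4*R (F(R) = 8 - 2*(R + (-2 + R)) = 8 - 2*(-2 + 2*R) = 8 - (-4 + 4*R) = 8 + (4 - 4*R) = 12 - 4*R)
w = -1/2652 ≈ -0.00037707
(w + F(a(-2, -2))) - 3341 = (-1/2652 + (12 - 4*(-3 - 2))) - 3341 = (-1/2652 + (12 - 4*(-5))) - 3341 = (-1/2652 + (12 + 20)) - 3341 = (-1/2652 + 32) - 3341 = 84863/2652 - 3341 = -8775469/2652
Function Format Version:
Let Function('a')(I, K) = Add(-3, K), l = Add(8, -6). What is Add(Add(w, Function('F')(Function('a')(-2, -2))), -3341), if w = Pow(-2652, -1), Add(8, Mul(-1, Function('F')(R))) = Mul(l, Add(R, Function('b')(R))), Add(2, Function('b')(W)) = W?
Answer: Rational(-8775469, 2652) ≈ -3309.0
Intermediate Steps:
Function('b')(W) = Add(-2, W)
l = 2
Function('F')(R) = Add(12, Mul(-4, R)) (Function('F')(R) = Add(8, Mul(-1, Mul(2, Add(R, Add(-2, R))))) = Add(8, Mul(-1, Mul(2, Add(-2, Mul(2, R))))) = Add(8, Mul(-1, Add(-4, Mul(4, R)))) = Add(8, Add(4, Mul(-4, R))) = Add(12, Mul(-4, R)))
w = Rational(-1, 2652) ≈ -0.00037707
Add(Add(w, Function('F')(Function('a')(-2, -2))), -3341) = Add(Add(Rational(-1, 2652), Add(12, Mul(-4, Add(-3, -2)))), -3341) = Add(Add(Rational(-1, 2652), Add(12, Mul(-4, -5))), -3341) = Add(Add(Rational(-1, 2652), Add(12, 20)), -3341) = Add(Add(Rational(-1, 2652), 32), -3341) = Add(Rational(84863, 2652), -3341) = Rational(-8775469, 2652)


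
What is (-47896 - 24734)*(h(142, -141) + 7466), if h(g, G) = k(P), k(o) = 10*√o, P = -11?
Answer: -542255580 - 726300*I*√11 ≈ -5.4226e+8 - 2.4089e+6*I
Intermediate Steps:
h(g, G) = 10*I*√11 (h(g, G) = 10*√(-11) = 10*(I*√11) = 10*I*√11)
(-47896 - 24734)*(h(142, -141) + 7466) = (-47896 - 24734)*(10*I*√11 + 7466) = -72630*(7466 + 10*I*√11) = -542255580 - 726300*I*√11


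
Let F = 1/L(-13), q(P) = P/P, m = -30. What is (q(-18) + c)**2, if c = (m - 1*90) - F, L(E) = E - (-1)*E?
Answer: 9566649/676 ≈ 14152.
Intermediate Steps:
L(E) = 2*E (L(E) = E + E = 2*E)
q(P) = 1
F = -1/26 (F = 1/(2*(-13)) = 1/(-26) = -1/26 ≈ -0.038462)
c = -3119/26 (c = (-30 - 1*90) - 1*(-1/26) = (-30 - 90) + 1/26 = -120 + 1/26 = -3119/26 ≈ -119.96)
(q(-18) + c)**2 = (1 - 3119/26)**2 = (-3093/26)**2 = 9566649/676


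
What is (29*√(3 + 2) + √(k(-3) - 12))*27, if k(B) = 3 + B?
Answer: 783*√5 + 54*I*√3 ≈ 1750.8 + 93.531*I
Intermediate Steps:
(29*√(3 + 2) + √(k(-3) - 12))*27 = (29*√(3 + 2) + √((3 - 3) - 12))*27 = (29*√5 + √(0 - 12))*27 = (29*√5 + √(-12))*27 = (29*√5 + 2*I*√3)*27 = 783*√5 + 54*I*√3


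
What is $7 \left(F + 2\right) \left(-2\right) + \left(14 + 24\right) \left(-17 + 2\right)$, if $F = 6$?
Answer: $-682$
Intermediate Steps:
$7 \left(F + 2\right) \left(-2\right) + \left(14 + 24\right) \left(-17 + 2\right) = 7 \left(6 + 2\right) \left(-2\right) + \left(14 + 24\right) \left(-17 + 2\right) = 7 \cdot 8 \left(-2\right) + 38 \left(-15\right) = 7 \left(-16\right) - 570 = -112 - 570 = -682$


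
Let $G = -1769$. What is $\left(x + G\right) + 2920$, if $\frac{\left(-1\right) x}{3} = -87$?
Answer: $1412$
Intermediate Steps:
$x = 261$ ($x = \left(-3\right) \left(-87\right) = 261$)
$\left(x + G\right) + 2920 = \left(261 - 1769\right) + 2920 = -1508 + 2920 = 1412$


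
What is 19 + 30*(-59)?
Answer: -1751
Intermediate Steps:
19 + 30*(-59) = 19 - 1770 = -1751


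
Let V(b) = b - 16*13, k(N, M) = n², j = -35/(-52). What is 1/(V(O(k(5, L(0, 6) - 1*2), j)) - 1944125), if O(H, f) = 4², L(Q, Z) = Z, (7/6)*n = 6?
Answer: -1/1944317 ≈ -5.1432e-7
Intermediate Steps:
n = 36/7 (n = (6/7)*6 = 36/7 ≈ 5.1429)
j = 35/52 (j = -35*(-1/52) = 35/52 ≈ 0.67308)
k(N, M) = 1296/49 (k(N, M) = (36/7)² = 1296/49)
O(H, f) = 16
V(b) = -208 + b (V(b) = b - 208 = -208 + b)
1/(V(O(k(5, L(0, 6) - 1*2), j)) - 1944125) = 1/((-208 + 16) - 1944125) = 1/(-192 - 1944125) = 1/(-1944317) = -1/1944317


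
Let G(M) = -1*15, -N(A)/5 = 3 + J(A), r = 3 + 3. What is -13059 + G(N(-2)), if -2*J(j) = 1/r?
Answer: -13074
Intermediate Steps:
r = 6
J(j) = -1/12 (J(j) = -½/6 = -½*⅙ = -1/12)
N(A) = -175/12 (N(A) = -5*(3 - 1/12) = -5*35/12 = -175/12)
G(M) = -15
-13059 + G(N(-2)) = -13059 - 15 = -13074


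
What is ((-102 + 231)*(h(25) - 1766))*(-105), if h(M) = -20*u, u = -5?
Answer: 22565970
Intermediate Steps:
h(M) = 100 (h(M) = -20*(-5) = 100)
((-102 + 231)*(h(25) - 1766))*(-105) = ((-102 + 231)*(100 - 1766))*(-105) = (129*(-1666))*(-105) = -214914*(-105) = 22565970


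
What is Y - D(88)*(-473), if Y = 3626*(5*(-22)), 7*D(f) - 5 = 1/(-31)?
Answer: -12354254/31 ≈ -3.9852e+5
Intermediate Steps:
D(f) = 22/31 (D(f) = 5/7 + (⅐)/(-31) = 5/7 + (⅐)*(-1/31) = 5/7 - 1/217 = 22/31)
Y = -398860 (Y = 3626*(-110) = -398860)
Y - D(88)*(-473) = -398860 - 22*(-473)/31 = -398860 - 1*(-10406/31) = -398860 + 10406/31 = -12354254/31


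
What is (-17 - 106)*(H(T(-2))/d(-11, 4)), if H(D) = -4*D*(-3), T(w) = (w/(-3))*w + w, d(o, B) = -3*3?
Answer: -1640/3 ≈ -546.67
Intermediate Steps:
d(o, B) = -9
T(w) = w - w²/3 (T(w) = (w*(-⅓))*w + w = (-w/3)*w + w = -w²/3 + w = w - w²/3)
H(D) = 12*D
(-17 - 106)*(H(T(-2))/d(-11, 4)) = (-17 - 106)*((12*((⅓)*(-2)*(3 - 1*(-2))))/(-9)) = -123*12*((⅓)*(-2)*(3 + 2))*(-1)/9 = -123*12*((⅓)*(-2)*5)*(-1)/9 = -123*12*(-10/3)*(-1)/9 = -(-4920)*(-1)/9 = -123*40/9 = -1640/3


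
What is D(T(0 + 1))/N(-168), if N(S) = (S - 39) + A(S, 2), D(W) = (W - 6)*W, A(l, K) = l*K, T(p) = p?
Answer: 5/543 ≈ 0.0092081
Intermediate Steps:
A(l, K) = K*l
D(W) = W*(-6 + W) (D(W) = (-6 + W)*W = W*(-6 + W))
N(S) = -39 + 3*S (N(S) = (S - 39) + 2*S = (-39 + S) + 2*S = -39 + 3*S)
D(T(0 + 1))/N(-168) = ((0 + 1)*(-6 + (0 + 1)))/(-39 + 3*(-168)) = (1*(-6 + 1))/(-39 - 504) = (1*(-5))/(-543) = -5*(-1/543) = 5/543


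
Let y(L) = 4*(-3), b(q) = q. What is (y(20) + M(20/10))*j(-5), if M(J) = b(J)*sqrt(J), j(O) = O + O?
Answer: 120 - 20*sqrt(2) ≈ 91.716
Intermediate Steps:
y(L) = -12
j(O) = 2*O
M(J) = J**(3/2) (M(J) = J*sqrt(J) = J**(3/2))
(y(20) + M(20/10))*j(-5) = (-12 + (20/10)**(3/2))*(2*(-5)) = (-12 + (20*(1/10))**(3/2))*(-10) = (-12 + 2**(3/2))*(-10) = (-12 + 2*sqrt(2))*(-10) = 120 - 20*sqrt(2)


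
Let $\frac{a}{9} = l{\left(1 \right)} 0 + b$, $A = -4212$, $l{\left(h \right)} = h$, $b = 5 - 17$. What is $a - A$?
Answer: $4104$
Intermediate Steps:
$b = -12$ ($b = 5 - 17 = -12$)
$a = -108$ ($a = 9 \left(1 \cdot 0 - 12\right) = 9 \left(0 - 12\right) = 9 \left(-12\right) = -108$)
$a - A = -108 - -4212 = -108 + 4212 = 4104$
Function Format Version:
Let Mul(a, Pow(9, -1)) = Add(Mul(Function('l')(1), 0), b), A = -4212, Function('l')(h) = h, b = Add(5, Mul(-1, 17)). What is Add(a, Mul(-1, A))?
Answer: 4104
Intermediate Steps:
b = -12 (b = Add(5, -17) = -12)
a = -108 (a = Mul(9, Add(Mul(1, 0), -12)) = Mul(9, Add(0, -12)) = Mul(9, -12) = -108)
Add(a, Mul(-1, A)) = Add(-108, Mul(-1, -4212)) = Add(-108, 4212) = 4104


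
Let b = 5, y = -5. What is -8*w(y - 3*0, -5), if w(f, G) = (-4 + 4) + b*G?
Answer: 200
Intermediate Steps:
w(f, G) = 5*G (w(f, G) = (-4 + 4) + 5*G = 0 + 5*G = 5*G)
-8*w(y - 3*0, -5) = -40*(-5) = -8*(-25) = 200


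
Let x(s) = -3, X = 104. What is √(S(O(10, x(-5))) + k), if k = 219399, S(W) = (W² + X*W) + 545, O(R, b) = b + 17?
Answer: 2*√55399 ≈ 470.74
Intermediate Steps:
O(R, b) = 17 + b
S(W) = 545 + W² + 104*W (S(W) = (W² + 104*W) + 545 = 545 + W² + 104*W)
√(S(O(10, x(-5))) + k) = √((545 + (17 - 3)² + 104*(17 - 3)) + 219399) = √((545 + 14² + 104*14) + 219399) = √((545 + 196 + 1456) + 219399) = √(2197 + 219399) = √221596 = 2*√55399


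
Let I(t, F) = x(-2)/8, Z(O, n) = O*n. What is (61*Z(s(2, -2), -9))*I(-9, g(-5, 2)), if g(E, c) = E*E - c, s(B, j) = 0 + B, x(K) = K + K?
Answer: 549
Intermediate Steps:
x(K) = 2*K
s(B, j) = B
g(E, c) = E² - c
I(t, F) = -½ (I(t, F) = (2*(-2))/8 = -4*⅛ = -½)
(61*Z(s(2, -2), -9))*I(-9, g(-5, 2)) = (61*(2*(-9)))*(-½) = (61*(-18))*(-½) = -1098*(-½) = 549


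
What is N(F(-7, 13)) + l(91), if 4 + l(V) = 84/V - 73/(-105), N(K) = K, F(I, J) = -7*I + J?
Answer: 81379/1365 ≈ 59.618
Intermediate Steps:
F(I, J) = J - 7*I
l(V) = -347/105 + 84/V (l(V) = -4 + (84/V - 73/(-105)) = -4 + (84/V - 73*(-1/105)) = -4 + (84/V + 73/105) = -4 + (73/105 + 84/V) = -347/105 + 84/V)
N(F(-7, 13)) + l(91) = (13 - 7*(-7)) + (-347/105 + 84/91) = (13 + 49) + (-347/105 + 84*(1/91)) = 62 + (-347/105 + 12/13) = 62 - 3251/1365 = 81379/1365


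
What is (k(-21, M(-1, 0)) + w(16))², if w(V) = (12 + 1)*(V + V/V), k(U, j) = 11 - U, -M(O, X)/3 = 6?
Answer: 64009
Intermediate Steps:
M(O, X) = -18 (M(O, X) = -3*6 = -18)
w(V) = 13 + 13*V (w(V) = 13*(V + 1) = 13*(1 + V) = 13 + 13*V)
(k(-21, M(-1, 0)) + w(16))² = ((11 - 1*(-21)) + (13 + 13*16))² = ((11 + 21) + (13 + 208))² = (32 + 221)² = 253² = 64009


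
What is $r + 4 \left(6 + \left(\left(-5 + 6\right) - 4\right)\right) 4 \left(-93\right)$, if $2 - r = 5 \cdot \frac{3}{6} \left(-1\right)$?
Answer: $- \frac{8919}{2} \approx -4459.5$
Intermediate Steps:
$r = \frac{9}{2}$ ($r = 2 - 5 \cdot \frac{3}{6} \left(-1\right) = 2 - 5 \cdot 3 \cdot \frac{1}{6} \left(-1\right) = 2 - 5 \cdot \frac{1}{2} \left(-1\right) = 2 - \frac{5}{2} \left(-1\right) = 2 - - \frac{5}{2} = 2 + \frac{5}{2} = \frac{9}{2} \approx 4.5$)
$r + 4 \left(6 + \left(\left(-5 + 6\right) - 4\right)\right) 4 \left(-93\right) = \frac{9}{2} + 4 \left(6 + \left(\left(-5 + 6\right) - 4\right)\right) 4 \left(-93\right) = \frac{9}{2} + 4 \left(6 + \left(1 - 4\right)\right) 4 \left(-93\right) = \frac{9}{2} + 4 \left(6 - 3\right) 4 \left(-93\right) = \frac{9}{2} + 4 \cdot 3 \cdot 4 \left(-93\right) = \frac{9}{2} + 12 \cdot 4 \left(-93\right) = \frac{9}{2} + 48 \left(-93\right) = \frac{9}{2} - 4464 = - \frac{8919}{2}$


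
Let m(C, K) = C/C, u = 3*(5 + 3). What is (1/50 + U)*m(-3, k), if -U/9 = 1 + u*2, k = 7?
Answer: -22049/50 ≈ -440.98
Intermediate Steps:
u = 24 (u = 3*8 = 24)
m(C, K) = 1
U = -441 (U = -9*(1 + 24*2) = -9*(1 + 48) = -9*49 = -441)
(1/50 + U)*m(-3, k) = (1/50 - 441)*1 = -22049/50*1 = -22049/50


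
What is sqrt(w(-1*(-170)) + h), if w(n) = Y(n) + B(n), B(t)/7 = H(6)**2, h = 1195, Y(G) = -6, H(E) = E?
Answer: sqrt(1441) ≈ 37.961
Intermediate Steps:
B(t) = 252 (B(t) = 7*6**2 = 7*36 = 252)
w(n) = 246 (w(n) = -6 + 252 = 246)
sqrt(w(-1*(-170)) + h) = sqrt(246 + 1195) = sqrt(1441)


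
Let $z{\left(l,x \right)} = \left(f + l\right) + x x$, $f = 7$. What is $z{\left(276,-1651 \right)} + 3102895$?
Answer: $5828979$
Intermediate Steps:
$z{\left(l,x \right)} = 7 + l + x^{2}$ ($z{\left(l,x \right)} = \left(7 + l\right) + x x = \left(7 + l\right) + x^{2} = 7 + l + x^{2}$)
$z{\left(276,-1651 \right)} + 3102895 = \left(7 + 276 + \left(-1651\right)^{2}\right) + 3102895 = \left(7 + 276 + 2725801\right) + 3102895 = 2726084 + 3102895 = 5828979$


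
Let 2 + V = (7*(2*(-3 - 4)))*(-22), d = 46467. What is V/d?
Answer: 718/15489 ≈ 0.046355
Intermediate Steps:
V = 2154 (V = -2 + (7*(2*(-3 - 4)))*(-22) = -2 + (7*(2*(-7)))*(-22) = -2 + (7*(-14))*(-22) = -2 - 98*(-22) = -2 + 2156 = 2154)
V/d = 2154/46467 = 2154*(1/46467) = 718/15489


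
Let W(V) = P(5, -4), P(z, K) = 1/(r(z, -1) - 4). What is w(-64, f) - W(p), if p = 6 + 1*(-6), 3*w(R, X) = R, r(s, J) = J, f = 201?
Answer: -317/15 ≈ -21.133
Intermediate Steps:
w(R, X) = R/3
p = 0 (p = 6 - 6 = 0)
P(z, K) = -⅕ (P(z, K) = 1/(-1 - 4) = 1/(-5) = -⅕)
W(V) = -⅕
w(-64, f) - W(p) = (⅓)*(-64) - 1*(-⅕) = -64/3 + ⅕ = -317/15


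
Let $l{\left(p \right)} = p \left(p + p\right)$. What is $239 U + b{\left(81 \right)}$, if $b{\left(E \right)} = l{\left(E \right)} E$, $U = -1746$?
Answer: $645588$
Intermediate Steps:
$l{\left(p \right)} = 2 p^{2}$ ($l{\left(p \right)} = p 2 p = 2 p^{2}$)
$b{\left(E \right)} = 2 E^{3}$ ($b{\left(E \right)} = 2 E^{2} E = 2 E^{3}$)
$239 U + b{\left(81 \right)} = 239 \left(-1746\right) + 2 \cdot 81^{3} = -417294 + 2 \cdot 531441 = -417294 + 1062882 = 645588$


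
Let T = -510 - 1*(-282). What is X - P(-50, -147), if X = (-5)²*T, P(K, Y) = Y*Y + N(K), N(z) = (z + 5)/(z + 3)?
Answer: -1283568/47 ≈ -27310.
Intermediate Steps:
N(z) = (5 + z)/(3 + z)
P(K, Y) = Y² + (5 + K)/(3 + K) (P(K, Y) = Y*Y + (5 + K)/(3 + K) = Y² + (5 + K)/(3 + K))
T = -228 (T = -510 + 282 = -228)
X = -5700 (X = (-5)²*(-228) = 25*(-228) = -5700)
X - P(-50, -147) = -5700 - (5 - 50 + (-147)²*(3 - 50))/(3 - 50) = -5700 - (5 - 50 + 21609*(-47))/(-47) = -5700 - (-1)*(5 - 50 - 1015623)/47 = -5700 - (-1)*(-1015668)/47 = -5700 - 1*1015668/47 = -5700 - 1015668/47 = -1283568/47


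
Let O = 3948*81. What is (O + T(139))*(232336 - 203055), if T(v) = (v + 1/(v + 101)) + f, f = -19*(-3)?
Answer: 2248668390241/240 ≈ 9.3695e+9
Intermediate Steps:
O = 319788
f = 57
T(v) = 57 + v + 1/(101 + v) (T(v) = (v + 1/(v + 101)) + 57 = (v + 1/(101 + v)) + 57 = 57 + v + 1/(101 + v))
(O + T(139))*(232336 - 203055) = (319788 + (5758 + 139² + 158*139)/(101 + 139))*(232336 - 203055) = (319788 + (5758 + 19321 + 21962)/240)*29281 = (319788 + (1/240)*47041)*29281 = (319788 + 47041/240)*29281 = (76796161/240)*29281 = 2248668390241/240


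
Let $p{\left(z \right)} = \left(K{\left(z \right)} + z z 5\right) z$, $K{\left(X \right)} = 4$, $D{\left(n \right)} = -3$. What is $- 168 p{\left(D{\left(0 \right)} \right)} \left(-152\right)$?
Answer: $-3753792$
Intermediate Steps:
$p{\left(z \right)} = z \left(4 + 5 z^{2}\right)$ ($p{\left(z \right)} = \left(4 + z z 5\right) z = \left(4 + z^{2} \cdot 5\right) z = \left(4 + 5 z^{2}\right) z = z \left(4 + 5 z^{2}\right)$)
$- 168 p{\left(D{\left(0 \right)} \right)} \left(-152\right) = - 168 \left(- 3 \left(4 + 5 \left(-3\right)^{2}\right)\right) \left(-152\right) = - 168 \left(- 3 \left(4 + 5 \cdot 9\right)\right) \left(-152\right) = - 168 \left(- 3 \left(4 + 45\right)\right) \left(-152\right) = - 168 \left(\left(-3\right) 49\right) \left(-152\right) = \left(-168\right) \left(-147\right) \left(-152\right) = 24696 \left(-152\right) = -3753792$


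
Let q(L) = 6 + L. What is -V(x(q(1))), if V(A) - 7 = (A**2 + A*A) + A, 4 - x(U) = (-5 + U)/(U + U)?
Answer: -1990/49 ≈ -40.612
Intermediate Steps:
x(U) = 4 - (-5 + U)/(2*U) (x(U) = 4 - (-5 + U)/(U + U) = 4 - (-5 + U)/(2*U))
V(A) = 7 + A + 2*A**2 (V(A) = 7 + ((A**2 + A*A) + A) = 7 + ((A**2 + A**2) + A) = 7 + (2*A**2 + A) = 7 + (A + 2*A**2) = 7 + A + 2*A**2)
-V(x(q(1))) = -(7 + (5 + 7*(6 + 1))/(2*(6 + 1)) + 2*((5 + 7*(6 + 1))/(2*(6 + 1)))**2) = -(7 + (1/2)*(5 + 7*7)/7 + 2*((1/2)*(5 + 7*7)/7)**2) = -(7 + (1/2)*(1/7)*(5 + 49) + 2*((1/2)*(1/7)*(5 + 49))**2) = -(7 + (1/2)*(1/7)*54 + 2*((1/2)*(1/7)*54)**2) = -(7 + 27/7 + 2*(27/7)**2) = -(7 + 27/7 + 2*(729/49)) = -(7 + 27/7 + 1458/49) = -1*1990/49 = -1990/49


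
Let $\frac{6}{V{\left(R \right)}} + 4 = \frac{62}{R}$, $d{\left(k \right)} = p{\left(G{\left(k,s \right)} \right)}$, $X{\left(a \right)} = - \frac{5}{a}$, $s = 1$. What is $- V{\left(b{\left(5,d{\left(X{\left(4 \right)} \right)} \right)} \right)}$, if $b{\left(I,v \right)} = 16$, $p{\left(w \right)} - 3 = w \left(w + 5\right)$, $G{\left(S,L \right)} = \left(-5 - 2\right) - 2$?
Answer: $48$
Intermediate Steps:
$G{\left(S,L \right)} = -9$ ($G{\left(S,L \right)} = -7 - 2 = -9$)
$p{\left(w \right)} = 3 + w \left(5 + w\right)$ ($p{\left(w \right)} = 3 + w \left(w + 5\right) = 3 + w \left(5 + w\right)$)
$d{\left(k \right)} = 39$ ($d{\left(k \right)} = 3 + \left(-9\right)^{2} + 5 \left(-9\right) = 3 + 81 - 45 = 39$)
$V{\left(R \right)} = \frac{6}{-4 + \frac{62}{R}}$
$- V{\left(b{\left(5,d{\left(X{\left(4 \right)} \right)} \right)} \right)} = - \frac{\left(-3\right) 16}{-31 + 2 \cdot 16} = - \frac{\left(-3\right) 16}{-31 + 32} = - \frac{\left(-3\right) 16}{1} = - \left(-3\right) 16 \cdot 1 = \left(-1\right) \left(-48\right) = 48$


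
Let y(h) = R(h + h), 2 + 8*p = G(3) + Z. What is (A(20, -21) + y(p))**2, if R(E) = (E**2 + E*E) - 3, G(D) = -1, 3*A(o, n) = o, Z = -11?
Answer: 28561/36 ≈ 793.36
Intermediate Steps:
A(o, n) = o/3
p = -7/4 (p = -1/4 + (-1 - 11)/8 = -1/4 + (1/8)*(-12) = -1/4 - 3/2 = -7/4 ≈ -1.7500)
R(E) = -3 + 2*E**2 (R(E) = (E**2 + E**2) - 3 = 2*E**2 - 3 = -3 + 2*E**2)
y(h) = -3 + 8*h**2 (y(h) = -3 + 2*(h + h)**2 = -3 + 2*(2*h)**2 = -3 + 2*(4*h**2) = -3 + 8*h**2)
(A(20, -21) + y(p))**2 = ((1/3)*20 + (-3 + 8*(-7/4)**2))**2 = (20/3 + (-3 + 8*(49/16)))**2 = (20/3 + (-3 + 49/2))**2 = (20/3 + 43/2)**2 = (169/6)**2 = 28561/36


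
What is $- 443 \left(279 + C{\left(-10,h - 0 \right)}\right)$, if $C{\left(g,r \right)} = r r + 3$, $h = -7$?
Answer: $-146633$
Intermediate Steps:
$C{\left(g,r \right)} = 3 + r^{2}$ ($C{\left(g,r \right)} = r^{2} + 3 = 3 + r^{2}$)
$- 443 \left(279 + C{\left(-10,h - 0 \right)}\right) = - 443 \left(279 + \left(3 + \left(-7 - 0\right)^{2}\right)\right) = - 443 \left(279 + \left(3 + \left(-7 + 0\right)^{2}\right)\right) = - 443 \left(279 + \left(3 + \left(-7\right)^{2}\right)\right) = - 443 \left(279 + \left(3 + 49\right)\right) = - 443 \left(279 + 52\right) = \left(-443\right) 331 = -146633$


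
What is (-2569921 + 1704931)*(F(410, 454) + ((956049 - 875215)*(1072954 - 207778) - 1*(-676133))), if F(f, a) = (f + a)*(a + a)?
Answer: -60494889905110710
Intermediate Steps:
F(f, a) = 2*a*(a + f) (F(f, a) = (a + f)*(2*a) = 2*a*(a + f))
(-2569921 + 1704931)*(F(410, 454) + ((956049 - 875215)*(1072954 - 207778) - 1*(-676133))) = (-2569921 + 1704931)*(2*454*(454 + 410) + ((956049 - 875215)*(1072954 - 207778) - 1*(-676133))) = -864990*(2*454*864 + (80834*865176 + 676133)) = -864990*(784512 + (69935636784 + 676133)) = -864990*(784512 + 69936312917) = -864990*69937097429 = -60494889905110710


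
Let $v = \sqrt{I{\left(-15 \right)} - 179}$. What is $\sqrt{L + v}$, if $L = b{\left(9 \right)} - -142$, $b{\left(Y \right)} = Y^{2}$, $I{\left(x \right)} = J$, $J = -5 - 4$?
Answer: $\sqrt{223 + 2 i \sqrt{47}} \approx 14.94 + 0.45887 i$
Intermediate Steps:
$J = -9$
$I{\left(x \right)} = -9$
$L = 223$ ($L = 9^{2} - -142 = 81 + 142 = 223$)
$v = 2 i \sqrt{47}$ ($v = \sqrt{-9 - 179} = \sqrt{-188} = 2 i \sqrt{47} \approx 13.711 i$)
$\sqrt{L + v} = \sqrt{223 + 2 i \sqrt{47}}$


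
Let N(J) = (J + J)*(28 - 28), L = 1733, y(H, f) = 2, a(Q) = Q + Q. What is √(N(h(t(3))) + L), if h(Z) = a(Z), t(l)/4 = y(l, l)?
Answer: √1733 ≈ 41.629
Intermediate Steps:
a(Q) = 2*Q
t(l) = 8 (t(l) = 4*2 = 8)
h(Z) = 2*Z
N(J) = 0 (N(J) = (2*J)*0 = 0)
√(N(h(t(3))) + L) = √(0 + 1733) = √1733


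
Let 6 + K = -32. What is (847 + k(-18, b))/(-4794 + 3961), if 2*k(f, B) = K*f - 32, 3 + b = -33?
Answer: -69/49 ≈ -1.4082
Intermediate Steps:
K = -38 (K = -6 - 32 = -38)
b = -36 (b = -3 - 33 = -36)
k(f, B) = -16 - 19*f (k(f, B) = (-38*f - 32)/2 = (-32 - 38*f)/2 = -16 - 19*f)
(847 + k(-18, b))/(-4794 + 3961) = (847 + (-16 - 19*(-18)))/(-4794 + 3961) = (847 + (-16 + 342))/(-833) = (847 + 326)*(-1/833) = 1173*(-1/833) = -69/49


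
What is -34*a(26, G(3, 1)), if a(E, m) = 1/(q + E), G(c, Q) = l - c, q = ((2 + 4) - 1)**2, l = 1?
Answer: -2/3 ≈ -0.66667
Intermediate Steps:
q = 25 (q = (6 - 1)**2 = 5**2 = 25)
G(c, Q) = 1 - c
a(E, m) = 1/(25 + E)
-34*a(26, G(3, 1)) = -34/(25 + 26) = -34/51 = -34*1/51 = -2/3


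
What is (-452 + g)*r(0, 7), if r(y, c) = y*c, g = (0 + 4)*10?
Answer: 0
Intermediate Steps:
g = 40 (g = 4*10 = 40)
r(y, c) = c*y
(-452 + g)*r(0, 7) = (-452 + 40)*(7*0) = -412*0 = 0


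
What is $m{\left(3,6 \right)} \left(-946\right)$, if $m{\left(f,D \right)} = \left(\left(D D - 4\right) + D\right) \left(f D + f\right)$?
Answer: $-754908$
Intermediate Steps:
$m{\left(f,D \right)} = \left(f + D f\right) \left(-4 + D + D^{2}\right)$ ($m{\left(f,D \right)} = \left(\left(D^{2} - 4\right) + D\right) \left(D f + f\right) = \left(\left(-4 + D^{2}\right) + D\right) \left(f + D f\right) = \left(-4 + D + D^{2}\right) \left(f + D f\right) = \left(f + D f\right) \left(-4 + D + D^{2}\right)$)
$m{\left(3,6 \right)} \left(-946\right) = 3 \left(-4 + 6^{3} - 18 + 2 \cdot 6^{2}\right) \left(-946\right) = 3 \left(-4 + 216 - 18 + 2 \cdot 36\right) \left(-946\right) = 3 \left(-4 + 216 - 18 + 72\right) \left(-946\right) = 3 \cdot 266 \left(-946\right) = 798 \left(-946\right) = -754908$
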